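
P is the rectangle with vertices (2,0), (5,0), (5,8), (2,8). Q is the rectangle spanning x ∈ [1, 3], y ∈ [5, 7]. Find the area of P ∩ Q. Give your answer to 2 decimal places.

|P∩Q|: x∈[2,3], y∈[5,7] → 1·2 = 2.

2.00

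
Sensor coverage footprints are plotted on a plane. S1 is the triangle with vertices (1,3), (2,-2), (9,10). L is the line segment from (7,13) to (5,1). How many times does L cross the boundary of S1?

2

The segment meets the boundary at (5.5,4), (6.073,7.439).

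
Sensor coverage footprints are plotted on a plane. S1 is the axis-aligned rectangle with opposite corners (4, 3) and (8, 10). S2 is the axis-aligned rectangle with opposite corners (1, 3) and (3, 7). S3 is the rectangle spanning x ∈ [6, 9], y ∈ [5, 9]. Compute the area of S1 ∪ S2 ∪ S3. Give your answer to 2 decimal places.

By inclusion–exclusion:
Individual areas: |S1| = 28, |S2| = 8, |S3| = 12.
|S1∩S2| = 0 (no overlap).
|S1∩S3|: x∈[6,8], y∈[5,9] → 2·4 = 8.
|S2∩S3| = 0 (no overlap).
|S1∩S2∩S3| = 0.
|S1 ∪ S2 ∪ S3| = 48 − 8 + 0 = 40.00.

40.00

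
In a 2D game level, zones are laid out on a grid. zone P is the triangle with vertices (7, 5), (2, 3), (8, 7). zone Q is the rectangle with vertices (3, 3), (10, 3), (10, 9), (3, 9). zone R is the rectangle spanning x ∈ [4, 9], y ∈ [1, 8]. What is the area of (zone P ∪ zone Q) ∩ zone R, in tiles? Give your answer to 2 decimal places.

25.00

The region (zone P ∪ zone Q) ∩ zone R is the polygon with vertices (4,3), (4,8), (9,8), (9,3).
By the shoelace formula its area is 25.00.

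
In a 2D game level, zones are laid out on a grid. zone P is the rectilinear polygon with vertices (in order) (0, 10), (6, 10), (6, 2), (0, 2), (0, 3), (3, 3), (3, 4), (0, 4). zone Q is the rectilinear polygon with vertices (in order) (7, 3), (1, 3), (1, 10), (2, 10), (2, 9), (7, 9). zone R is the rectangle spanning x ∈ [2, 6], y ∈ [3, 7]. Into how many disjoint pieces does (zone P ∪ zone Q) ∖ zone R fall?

(zone P ∪ zone Q) ∖ zone R is a single connected region.

1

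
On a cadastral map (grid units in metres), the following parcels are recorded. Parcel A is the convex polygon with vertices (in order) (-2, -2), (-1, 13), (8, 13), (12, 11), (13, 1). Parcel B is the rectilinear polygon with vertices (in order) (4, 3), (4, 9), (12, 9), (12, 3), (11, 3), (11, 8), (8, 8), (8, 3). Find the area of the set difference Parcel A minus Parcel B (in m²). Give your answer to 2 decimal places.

151.00

|Parcel A| = 184, |Parcel A∩Parcel B| = 33.
|Parcel A ∖ Parcel B| = |Parcel A| − |Parcel A∩Parcel B| = 184 − 33 = 151.00.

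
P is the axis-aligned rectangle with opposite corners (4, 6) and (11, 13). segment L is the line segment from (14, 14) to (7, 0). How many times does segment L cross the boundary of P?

2

The segment meets the boundary at (10,6), (11,8).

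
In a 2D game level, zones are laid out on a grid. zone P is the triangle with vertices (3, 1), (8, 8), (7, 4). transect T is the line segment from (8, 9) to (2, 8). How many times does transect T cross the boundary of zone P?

0

The segment lies entirely outside zone P and never meets its boundary.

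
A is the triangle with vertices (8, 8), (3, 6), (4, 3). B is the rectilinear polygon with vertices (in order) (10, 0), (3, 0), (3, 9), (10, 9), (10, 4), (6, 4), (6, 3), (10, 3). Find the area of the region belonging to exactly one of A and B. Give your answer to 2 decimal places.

50.50

|A| = 8.5, |B| = 59, |A∩B| = 8.5.
|A △ B| = |A| + |B| − 2·|A∩B| = 8.5 + 59 − 17 = 50.50.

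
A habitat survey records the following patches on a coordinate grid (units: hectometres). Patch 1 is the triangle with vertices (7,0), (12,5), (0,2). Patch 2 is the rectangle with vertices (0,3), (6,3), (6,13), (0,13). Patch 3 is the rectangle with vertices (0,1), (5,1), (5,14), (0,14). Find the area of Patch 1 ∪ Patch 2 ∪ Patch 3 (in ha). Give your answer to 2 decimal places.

90.75

By inclusion–exclusion:
Individual areas: |Patch 1| = 22.5, |Patch 2| = 60, |Patch 3| = 65.
|Patch 1∩Patch 2| = 0.5.
|Patch 1∩Patch 3| = 6.375.
|Patch 2∩Patch 3|: x∈[0,5], y∈[3,13] → 5·10 = 50.
|Patch 1∩Patch 2∩Patch 3| = 0.125.
|Patch 1 ∪ Patch 2 ∪ Patch 3| = 147.5 − 56.875 + 0.125 = 90.75.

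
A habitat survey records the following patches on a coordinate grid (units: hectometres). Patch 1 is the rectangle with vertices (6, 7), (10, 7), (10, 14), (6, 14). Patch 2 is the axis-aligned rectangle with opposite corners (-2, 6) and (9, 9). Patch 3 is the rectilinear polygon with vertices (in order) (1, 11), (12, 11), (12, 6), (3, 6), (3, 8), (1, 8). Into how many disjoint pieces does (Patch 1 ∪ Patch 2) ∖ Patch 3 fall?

(Patch 1 ∪ Patch 2) ∖ Patch 3 splits into 2 disjoint pieces (area 12, area 13).

2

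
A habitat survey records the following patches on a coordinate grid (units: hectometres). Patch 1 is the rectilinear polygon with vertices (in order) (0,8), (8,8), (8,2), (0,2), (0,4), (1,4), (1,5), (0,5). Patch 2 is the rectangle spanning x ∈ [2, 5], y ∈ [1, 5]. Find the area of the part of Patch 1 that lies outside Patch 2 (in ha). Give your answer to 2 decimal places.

|Patch 1| = 47, |Patch 1∩Patch 2| = 9.
|Patch 1 ∖ Patch 2| = |Patch 1| − |Patch 1∩Patch 2| = 47 − 9 = 38.00.

38.00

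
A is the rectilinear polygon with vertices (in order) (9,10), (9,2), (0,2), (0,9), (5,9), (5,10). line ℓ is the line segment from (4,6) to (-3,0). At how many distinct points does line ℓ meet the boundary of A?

The segment meets the boundary at (0,2.571).

1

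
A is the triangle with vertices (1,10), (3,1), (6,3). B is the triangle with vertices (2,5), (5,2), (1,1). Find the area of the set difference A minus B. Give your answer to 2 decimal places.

|A| = 15.5, |A∩B| = 3.6594.
|A ∖ B| = |A| − |A∩B| = 15.5 − 3.6594 = 11.84.

11.84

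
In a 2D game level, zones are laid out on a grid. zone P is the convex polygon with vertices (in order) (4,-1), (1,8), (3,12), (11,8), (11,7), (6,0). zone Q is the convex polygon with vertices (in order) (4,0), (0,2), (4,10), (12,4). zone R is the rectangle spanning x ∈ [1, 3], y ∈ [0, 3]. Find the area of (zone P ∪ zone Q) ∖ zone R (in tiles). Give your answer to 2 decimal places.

83.35

|zone P ∪ zone Q| = 87.3532.
|(zone P ∪ zone Q) ∩ zone R| = 4.
|(zone P ∪ zone Q) ∖ zone R| = 87.3532 − 4 = 83.35.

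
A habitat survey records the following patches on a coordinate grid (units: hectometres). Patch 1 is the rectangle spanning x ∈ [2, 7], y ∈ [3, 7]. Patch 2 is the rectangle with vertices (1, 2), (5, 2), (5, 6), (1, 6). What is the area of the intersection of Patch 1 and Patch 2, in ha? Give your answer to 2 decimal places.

|Patch 1∩Patch 2|: x∈[2,5], y∈[3,6] → 3·3 = 9.

9.00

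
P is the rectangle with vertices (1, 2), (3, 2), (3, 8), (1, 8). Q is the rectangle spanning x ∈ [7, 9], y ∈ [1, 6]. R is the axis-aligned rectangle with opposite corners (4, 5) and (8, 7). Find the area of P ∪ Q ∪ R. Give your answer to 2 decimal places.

By inclusion–exclusion:
Individual areas: |P| = 12, |Q| = 10, |R| = 8.
|P∩Q| = 0 (no overlap).
|P∩R| = 0 (no overlap).
|Q∩R|: x∈[7,8], y∈[5,6] → 1·1 = 1.
|P∩Q∩R| = 0.
|P ∪ Q ∪ R| = 30 − 1 + 0 = 29.00.

29.00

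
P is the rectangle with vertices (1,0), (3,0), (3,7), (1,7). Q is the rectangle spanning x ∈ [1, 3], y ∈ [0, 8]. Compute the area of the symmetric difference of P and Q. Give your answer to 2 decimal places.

|P∩Q|: x∈[1,3], y∈[0,7] → 2·7 = 14.
|P △ Q| = |P| + |Q| − 2·|P∩Q| = 14 + 16 − 28 = 2.00.

2.00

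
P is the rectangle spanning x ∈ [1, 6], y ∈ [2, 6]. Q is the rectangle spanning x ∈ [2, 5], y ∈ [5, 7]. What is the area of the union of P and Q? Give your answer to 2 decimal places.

By inclusion–exclusion:
Individual areas: |P| = 20, |Q| = 6.
|P∩Q|: x∈[2,5], y∈[5,6] → 3·1 = 3.
|P ∪ Q| = 26 − 3 = 23.00.

23.00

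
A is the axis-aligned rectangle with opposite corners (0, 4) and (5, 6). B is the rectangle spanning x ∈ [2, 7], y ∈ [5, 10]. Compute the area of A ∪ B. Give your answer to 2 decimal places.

By inclusion–exclusion:
Individual areas: |A| = 10, |B| = 25.
|A∩B|: x∈[2,5], y∈[5,6] → 3·1 = 3.
|A ∪ B| = 35 − 3 = 32.00.

32.00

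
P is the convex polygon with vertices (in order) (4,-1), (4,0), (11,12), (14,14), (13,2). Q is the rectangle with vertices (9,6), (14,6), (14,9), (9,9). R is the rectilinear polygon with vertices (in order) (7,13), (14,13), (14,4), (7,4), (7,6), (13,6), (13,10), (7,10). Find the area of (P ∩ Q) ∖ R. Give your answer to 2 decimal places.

|P ∩ Q| = 13.3214.
|(P ∩ Q) ∩ R| = 1.375.
|(P ∩ Q) ∖ R| = 13.3214 − 1.375 = 11.95.

11.95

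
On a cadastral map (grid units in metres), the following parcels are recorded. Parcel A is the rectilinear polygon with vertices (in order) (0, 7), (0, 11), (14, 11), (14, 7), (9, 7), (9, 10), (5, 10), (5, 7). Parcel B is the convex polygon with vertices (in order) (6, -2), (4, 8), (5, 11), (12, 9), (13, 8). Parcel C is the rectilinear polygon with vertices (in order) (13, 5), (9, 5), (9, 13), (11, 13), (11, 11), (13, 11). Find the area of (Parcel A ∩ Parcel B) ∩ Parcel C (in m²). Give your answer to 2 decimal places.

The region (Parcel A ∩ Parcel B) ∩ Parcel C is the polygon with vertices (9,9.857), (12,9), (13,8), (12.3,7), (9,7).
By the shoelace formula its area is 8.44.

8.44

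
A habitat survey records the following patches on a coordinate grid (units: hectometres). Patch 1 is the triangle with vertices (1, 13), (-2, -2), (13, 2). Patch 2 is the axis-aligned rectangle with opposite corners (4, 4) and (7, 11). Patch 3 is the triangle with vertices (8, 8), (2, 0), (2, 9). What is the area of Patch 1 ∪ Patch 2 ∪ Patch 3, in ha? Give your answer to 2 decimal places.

113.47

By inclusion–exclusion:
Individual areas: |Patch 1| = 106.5, |Patch 2| = 21, |Patch 3| = 27.
|Patch 1∩Patch 2| = 14.625.
|Patch 1∩Patch 3| = 26.108.
|Patch 2∩Patch 3| = 10.5833.
|Patch 1∩Patch 2∩Patch 3| = 10.287.
|Patch 1 ∪ Patch 2 ∪ Patch 3| = 154.5 − 51.3164 + 10.287 = 113.47.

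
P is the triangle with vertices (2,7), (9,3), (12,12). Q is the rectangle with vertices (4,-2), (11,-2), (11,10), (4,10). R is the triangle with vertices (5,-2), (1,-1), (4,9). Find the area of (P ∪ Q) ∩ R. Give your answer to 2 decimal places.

6.46

The region (P ∪ Q) ∩ R is the polygon with vertices (4,8), (4,9), (5,-2), (4,-1.75), (4,5.857), (3.195,6.317), (3.647,7.824).
By the shoelace formula its area is 6.46.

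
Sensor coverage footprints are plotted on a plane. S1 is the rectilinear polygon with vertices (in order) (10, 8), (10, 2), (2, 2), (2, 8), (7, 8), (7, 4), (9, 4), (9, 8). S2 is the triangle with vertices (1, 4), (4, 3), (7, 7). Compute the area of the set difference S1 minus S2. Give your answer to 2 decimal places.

|S1| = 40, |S1∩S2| = 7.0833.
|S1 ∖ S2| = |S1| − |S1∩S2| = 40 − 7.0833 = 32.92.

32.92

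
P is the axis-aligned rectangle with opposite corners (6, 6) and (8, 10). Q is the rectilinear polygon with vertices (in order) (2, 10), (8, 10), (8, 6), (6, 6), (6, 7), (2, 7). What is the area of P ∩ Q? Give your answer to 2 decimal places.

The intersection is the polygon with vertices (8,6), (6,6), (6,7), (6,10), (8,10).
By the shoelace formula its area is 8.00.

8.00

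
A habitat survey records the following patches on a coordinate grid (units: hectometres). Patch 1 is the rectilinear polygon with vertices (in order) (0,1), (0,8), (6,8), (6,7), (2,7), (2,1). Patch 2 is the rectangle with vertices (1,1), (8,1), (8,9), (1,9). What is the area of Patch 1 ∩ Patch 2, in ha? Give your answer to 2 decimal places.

11.00

The intersection is the polygon with vertices (6,8), (6,7), (2,7), (2,1), (1,1), (1,8).
By the shoelace formula its area is 11.00.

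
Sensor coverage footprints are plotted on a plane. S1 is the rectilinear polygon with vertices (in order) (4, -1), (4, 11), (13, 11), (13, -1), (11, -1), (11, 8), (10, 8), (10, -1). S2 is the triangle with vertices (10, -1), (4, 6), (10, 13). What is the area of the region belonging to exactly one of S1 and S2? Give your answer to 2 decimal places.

|S1| = 99, |S2| = 42, |S1∩S2| = 40.2857.
|S1 △ S2| = |S1| + |S2| − 2·|S1∩S2| = 99 + 42 − 80.5714 = 60.43.

60.43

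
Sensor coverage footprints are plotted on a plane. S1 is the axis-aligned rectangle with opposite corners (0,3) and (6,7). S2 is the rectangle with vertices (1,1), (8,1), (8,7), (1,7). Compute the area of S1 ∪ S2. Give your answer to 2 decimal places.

46.00

By inclusion–exclusion:
Individual areas: |S1| = 24, |S2| = 42.
|S1∩S2|: x∈[1,6], y∈[3,7] → 5·4 = 20.
|S1 ∪ S2| = 66 − 20 = 46.00.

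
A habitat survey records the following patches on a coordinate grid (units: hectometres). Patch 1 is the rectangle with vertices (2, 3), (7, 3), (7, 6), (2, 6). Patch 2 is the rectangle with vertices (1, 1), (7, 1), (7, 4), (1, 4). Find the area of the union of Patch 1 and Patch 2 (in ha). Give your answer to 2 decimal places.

By inclusion–exclusion:
Individual areas: |Patch 1| = 15, |Patch 2| = 18.
|Patch 1∩Patch 2|: x∈[2,7], y∈[3,4] → 5·1 = 5.
|Patch 1 ∪ Patch 2| = 33 − 5 = 28.00.

28.00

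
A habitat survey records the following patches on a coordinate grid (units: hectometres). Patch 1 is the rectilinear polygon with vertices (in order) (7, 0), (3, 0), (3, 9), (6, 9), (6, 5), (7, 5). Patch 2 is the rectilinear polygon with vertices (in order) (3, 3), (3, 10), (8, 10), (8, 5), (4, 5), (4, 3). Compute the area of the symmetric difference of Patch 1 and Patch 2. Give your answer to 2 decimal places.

|Patch 1| = 32, |Patch 2| = 27, |Patch 1∩Patch 2| = 14.
|Patch 1 △ Patch 2| = |Patch 1| + |Patch 2| − 2·|Patch 1∩Patch 2| = 32 + 27 − 28 = 31.00.

31.00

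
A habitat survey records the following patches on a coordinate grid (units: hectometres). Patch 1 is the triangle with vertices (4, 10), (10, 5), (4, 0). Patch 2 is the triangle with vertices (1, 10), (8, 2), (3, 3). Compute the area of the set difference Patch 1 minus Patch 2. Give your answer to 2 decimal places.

|Patch 1| = 30, |Patch 1∩Patch 2| = 7.1324.
|Patch 1 ∖ Patch 2| = |Patch 1| − |Patch 1∩Patch 2| = 30 − 7.1324 = 22.87.

22.87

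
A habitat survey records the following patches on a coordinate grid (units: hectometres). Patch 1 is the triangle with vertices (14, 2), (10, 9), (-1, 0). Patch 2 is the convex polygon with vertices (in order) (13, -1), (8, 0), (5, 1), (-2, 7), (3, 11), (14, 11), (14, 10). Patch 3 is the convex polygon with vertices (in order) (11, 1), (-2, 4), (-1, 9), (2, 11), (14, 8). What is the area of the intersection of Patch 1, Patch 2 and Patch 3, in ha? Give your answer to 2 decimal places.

The intersection is the polygon with vertices (12.531,4.571), (11.273,1.636), (9.352,1.38), (2.789,2.895), (2.667,3), (10,9).
By the shoelace formula its area is 39.98.

39.98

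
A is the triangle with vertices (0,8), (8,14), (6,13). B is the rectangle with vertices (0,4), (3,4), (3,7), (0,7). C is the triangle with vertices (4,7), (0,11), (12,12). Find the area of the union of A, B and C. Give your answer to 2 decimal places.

36.37

By inclusion–exclusion:
Individual areas: |A| = 2, |B| = 9, |C| = 26.
|A∩B| = 0.
|A∩C| = 0.6331.
|B∩C| = 0.
|A∩B∩C| = 0.
|A ∪ B ∪ C| = 37 − 0.6331 + 0 = 36.37.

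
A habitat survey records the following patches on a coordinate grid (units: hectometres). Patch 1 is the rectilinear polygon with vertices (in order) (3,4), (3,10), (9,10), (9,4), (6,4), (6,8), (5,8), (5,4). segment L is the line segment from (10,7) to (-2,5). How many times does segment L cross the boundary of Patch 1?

The segment meets the boundary at (3,5.833), (5,6.167), (6,6.333), (9,6.833).

4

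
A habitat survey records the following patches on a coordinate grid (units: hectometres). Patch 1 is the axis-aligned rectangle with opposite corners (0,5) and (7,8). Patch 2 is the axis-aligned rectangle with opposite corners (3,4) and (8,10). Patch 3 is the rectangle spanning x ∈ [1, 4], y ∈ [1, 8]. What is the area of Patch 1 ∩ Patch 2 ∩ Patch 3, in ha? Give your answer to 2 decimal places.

The intersection is the polygon with vertices (3,5), (3,8), (4,8), (4,5).
By the shoelace formula its area is 3.00.

3.00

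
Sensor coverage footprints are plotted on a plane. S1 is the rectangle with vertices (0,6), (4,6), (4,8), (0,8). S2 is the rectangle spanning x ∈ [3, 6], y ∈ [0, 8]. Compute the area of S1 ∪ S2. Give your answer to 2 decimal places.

By inclusion–exclusion:
Individual areas: |S1| = 8, |S2| = 24.
|S1∩S2|: x∈[3,4], y∈[6,8] → 1·2 = 2.
|S1 ∪ S2| = 32 − 2 = 30.00.

30.00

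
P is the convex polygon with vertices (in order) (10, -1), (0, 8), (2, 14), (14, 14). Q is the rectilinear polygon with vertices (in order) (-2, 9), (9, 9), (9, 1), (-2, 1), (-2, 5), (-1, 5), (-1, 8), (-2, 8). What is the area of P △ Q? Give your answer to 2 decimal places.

124.78

|P| = 129, |Q| = 85, |P∩Q| = 44.6111.
|P △ Q| = |P| + |Q| − 2·|P∩Q| = 129 + 85 − 89.2222 = 124.78.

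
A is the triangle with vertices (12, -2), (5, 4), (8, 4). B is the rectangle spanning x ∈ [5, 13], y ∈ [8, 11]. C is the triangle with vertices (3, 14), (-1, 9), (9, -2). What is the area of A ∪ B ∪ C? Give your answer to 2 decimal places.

By inclusion–exclusion:
Individual areas: |A| = 9, |B| = 24, |C| = 47.
|A∩B| = 0.
|A∩C| = 1.9342.
|B∩C| = 0.0833.
|A∩B∩C| = 0.
|A ∪ B ∪ C| = 80 − 2.0175 + 0 = 77.98.

77.98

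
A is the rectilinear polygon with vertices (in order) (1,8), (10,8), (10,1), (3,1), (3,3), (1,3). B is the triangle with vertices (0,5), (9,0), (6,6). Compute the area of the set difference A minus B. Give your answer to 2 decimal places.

|A| = 59, |A∩B| = 18.4889.
|A ∖ B| = |A| − |A∩B| = 59 − 18.4889 = 40.51.

40.51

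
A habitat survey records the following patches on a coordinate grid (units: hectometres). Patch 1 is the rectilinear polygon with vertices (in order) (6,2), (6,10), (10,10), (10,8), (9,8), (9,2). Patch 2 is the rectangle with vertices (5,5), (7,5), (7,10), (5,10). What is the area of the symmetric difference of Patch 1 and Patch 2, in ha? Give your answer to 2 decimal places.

26.00

|Patch 1| = 26, |Patch 2| = 10, |Patch 1∩Patch 2| = 5.
|Patch 1 △ Patch 2| = |Patch 1| + |Patch 2| − 2·|Patch 1∩Patch 2| = 26 + 10 − 10 = 26.00.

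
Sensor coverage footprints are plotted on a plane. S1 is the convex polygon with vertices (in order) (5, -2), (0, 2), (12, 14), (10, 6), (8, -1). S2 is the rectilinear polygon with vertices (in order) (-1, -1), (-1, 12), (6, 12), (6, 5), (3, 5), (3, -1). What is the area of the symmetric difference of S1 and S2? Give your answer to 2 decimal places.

|S1| = 75.5, |S2| = 73, |S1∩S2| = 12.6.
|S1 △ S2| = |S1| + |S2| − 2·|S1∩S2| = 75.5 + 73 − 25.2 = 123.30.

123.30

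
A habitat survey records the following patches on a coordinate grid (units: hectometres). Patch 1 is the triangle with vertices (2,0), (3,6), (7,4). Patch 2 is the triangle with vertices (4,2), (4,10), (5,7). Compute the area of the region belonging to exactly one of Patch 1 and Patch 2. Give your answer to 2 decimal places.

14.77

|Patch 1| = 13, |Patch 2| = 4, |Patch 1∩Patch 2| = 1.1136.
|Patch 1 △ Patch 2| = |Patch 1| + |Patch 2| − 2·|Patch 1∩Patch 2| = 13 + 4 − 2.2273 = 14.77.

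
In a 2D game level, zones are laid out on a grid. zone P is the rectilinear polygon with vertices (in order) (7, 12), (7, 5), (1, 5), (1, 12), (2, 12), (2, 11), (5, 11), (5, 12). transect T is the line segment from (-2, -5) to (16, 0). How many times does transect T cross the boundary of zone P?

0

The segment lies entirely outside zone P and never meets its boundary.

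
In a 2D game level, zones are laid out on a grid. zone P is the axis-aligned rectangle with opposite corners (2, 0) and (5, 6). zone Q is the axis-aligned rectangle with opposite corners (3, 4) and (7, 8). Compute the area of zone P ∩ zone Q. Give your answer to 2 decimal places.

4.00

|zone P∩zone Q|: x∈[3,5], y∈[4,6] → 2·2 = 4.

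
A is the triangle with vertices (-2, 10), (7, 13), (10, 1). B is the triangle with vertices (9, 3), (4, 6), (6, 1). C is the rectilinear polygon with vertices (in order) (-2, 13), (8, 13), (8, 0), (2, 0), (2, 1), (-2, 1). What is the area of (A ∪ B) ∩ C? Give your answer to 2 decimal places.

57.74

The region (A ∪ B) ∩ C is the polygon with vertices (8,9), (8,2.333), (6,1), (4.286,5.286), (-2,10), (7,13).
By the shoelace formula its area is 57.74.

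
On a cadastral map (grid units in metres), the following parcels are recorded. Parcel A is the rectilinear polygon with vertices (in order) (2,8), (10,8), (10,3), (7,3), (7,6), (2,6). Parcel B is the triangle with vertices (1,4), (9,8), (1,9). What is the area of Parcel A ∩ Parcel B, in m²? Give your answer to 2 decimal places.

The intersection is the polygon with vertices (9,8), (5,6), (2,6), (2,8).
By the shoelace formula its area is 10.00.

10.00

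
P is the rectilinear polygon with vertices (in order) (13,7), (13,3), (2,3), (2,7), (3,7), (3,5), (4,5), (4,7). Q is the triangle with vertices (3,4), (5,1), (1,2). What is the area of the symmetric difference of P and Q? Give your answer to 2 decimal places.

|P| = 42, |Q| = 5, |P∩Q| = 0.8333.
|P △ Q| = |P| + |Q| − 2·|P∩Q| = 42 + 5 − 1.6667 = 45.33.

45.33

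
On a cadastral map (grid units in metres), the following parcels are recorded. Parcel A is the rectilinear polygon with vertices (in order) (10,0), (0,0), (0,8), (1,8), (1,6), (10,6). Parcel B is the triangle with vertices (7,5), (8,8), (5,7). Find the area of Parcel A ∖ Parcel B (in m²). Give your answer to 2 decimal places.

61.33

|Parcel A| = 62, |Parcel A∩Parcel B| = 0.6667.
|Parcel A ∖ Parcel B| = |Parcel A| − |Parcel A∩Parcel B| = 62 − 0.6667 = 61.33.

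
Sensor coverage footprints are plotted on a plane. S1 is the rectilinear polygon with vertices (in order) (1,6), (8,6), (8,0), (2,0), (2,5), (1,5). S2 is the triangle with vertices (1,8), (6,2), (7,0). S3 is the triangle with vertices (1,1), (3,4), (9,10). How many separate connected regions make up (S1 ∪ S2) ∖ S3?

2

(S1 ∪ S2) ∖ S3 splits into 2 disjoint pieces (area 5.9167, area 29.3264).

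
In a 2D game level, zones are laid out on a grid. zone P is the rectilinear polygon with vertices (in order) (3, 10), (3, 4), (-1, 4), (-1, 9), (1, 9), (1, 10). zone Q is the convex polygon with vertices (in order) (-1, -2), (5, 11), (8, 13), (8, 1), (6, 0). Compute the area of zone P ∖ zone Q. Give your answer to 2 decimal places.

|zone P| = 22, |zone P∩zone Q| = 1.641.
|zone P ∖ zone Q| = |zone P| − |zone P∩zone Q| = 22 − 1.641 = 20.36.

20.36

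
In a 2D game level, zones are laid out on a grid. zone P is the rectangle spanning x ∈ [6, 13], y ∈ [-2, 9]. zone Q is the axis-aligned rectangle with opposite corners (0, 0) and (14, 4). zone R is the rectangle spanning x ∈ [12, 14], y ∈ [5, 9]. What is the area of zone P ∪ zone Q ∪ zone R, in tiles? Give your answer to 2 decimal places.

By inclusion–exclusion:
Individual areas: |zone P| = 77, |zone Q| = 56, |zone R| = 8.
|zone P∩zone Q|: x∈[6,13], y∈[0,4] → 7·4 = 28.
|zone P∩zone R|: x∈[12,13], y∈[5,9] → 1·4 = 4.
|zone Q∩zone R| = 0 (no overlap).
|zone P∩zone Q∩zone R| = 0.
|zone P ∪ zone Q ∪ zone R| = 141 − 32 + 0 = 109.00.

109.00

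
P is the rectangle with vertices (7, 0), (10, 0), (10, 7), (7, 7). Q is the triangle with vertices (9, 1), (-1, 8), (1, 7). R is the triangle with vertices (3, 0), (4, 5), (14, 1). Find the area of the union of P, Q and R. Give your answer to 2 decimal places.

By inclusion–exclusion:
Individual areas: |P| = 21, |Q| = 2, |R| = 27.
|P∩Q| = 0.1.
|P∩R| = 8.1.
|Q∩R| = 0.6415.
|P∩Q∩R| = 0.1.
|P ∪ Q ∪ R| = 50 − 8.8415 + 0.1 = 41.26.

41.26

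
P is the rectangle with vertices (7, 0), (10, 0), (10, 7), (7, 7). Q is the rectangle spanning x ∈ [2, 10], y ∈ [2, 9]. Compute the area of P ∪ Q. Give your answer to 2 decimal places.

62.00

By inclusion–exclusion:
Individual areas: |P| = 21, |Q| = 56.
|P∩Q|: x∈[7,10], y∈[2,7] → 3·5 = 15.
|P ∪ Q| = 77 − 15 = 62.00.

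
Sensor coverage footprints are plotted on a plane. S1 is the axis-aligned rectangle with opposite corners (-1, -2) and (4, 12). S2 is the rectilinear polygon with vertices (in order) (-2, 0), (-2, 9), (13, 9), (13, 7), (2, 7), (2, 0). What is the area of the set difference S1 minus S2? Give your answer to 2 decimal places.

39.00

|S1| = 70, |S1∩S2| = 31.
|S1 ∖ S2| = |S1| − |S1∩S2| = 70 − 31 = 39.00.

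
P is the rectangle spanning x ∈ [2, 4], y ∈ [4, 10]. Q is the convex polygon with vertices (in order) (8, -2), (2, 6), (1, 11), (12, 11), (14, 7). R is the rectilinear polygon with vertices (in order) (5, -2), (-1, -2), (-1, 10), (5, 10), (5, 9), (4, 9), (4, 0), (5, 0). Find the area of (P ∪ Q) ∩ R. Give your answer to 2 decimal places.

14.77

The region (P ∪ Q) ∩ R is the polygon with vertices (2,6), (1.2,10), (5,10), (5,9), (4,9), (4,3.333), (3.5,4), (2,4).
By the shoelace formula its area is 14.77.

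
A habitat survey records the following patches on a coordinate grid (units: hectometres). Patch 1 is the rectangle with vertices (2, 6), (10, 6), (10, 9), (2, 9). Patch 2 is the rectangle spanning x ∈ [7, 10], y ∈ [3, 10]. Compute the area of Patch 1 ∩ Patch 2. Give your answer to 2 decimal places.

9.00

|Patch 1∩Patch 2|: x∈[7,10], y∈[6,9] → 3·3 = 9.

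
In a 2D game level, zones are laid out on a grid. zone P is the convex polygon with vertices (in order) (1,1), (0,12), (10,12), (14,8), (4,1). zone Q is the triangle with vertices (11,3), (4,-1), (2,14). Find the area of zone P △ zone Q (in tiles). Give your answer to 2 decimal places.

82.20

|zone P| = 105.5, |zone Q| = 56.5, |zone P∩zone Q| = 39.9012.
|zone P △ zone Q| = |zone P| + |zone Q| − 2·|zone P∩zone Q| = 105.5 + 56.5 − 79.8024 = 82.20.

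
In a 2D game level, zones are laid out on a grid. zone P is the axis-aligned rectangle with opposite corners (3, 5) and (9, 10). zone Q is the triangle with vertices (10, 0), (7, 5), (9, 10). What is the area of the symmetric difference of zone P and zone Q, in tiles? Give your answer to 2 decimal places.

|zone P| = 30, |zone Q| = 12.5, |zone P∩zone Q| = 5.
|zone P △ zone Q| = |zone P| + |zone Q| − 2·|zone P∩zone Q| = 30 + 12.5 − 10 = 32.50.

32.50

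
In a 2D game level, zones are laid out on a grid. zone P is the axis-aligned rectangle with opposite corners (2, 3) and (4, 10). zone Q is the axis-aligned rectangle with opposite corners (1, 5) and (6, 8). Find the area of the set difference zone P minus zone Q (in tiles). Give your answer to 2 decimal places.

8.00

|zone P∩zone Q|: x∈[2,4], y∈[5,8] → 2·3 = 6.
|zone P| = 14.
|zone P ∖ zone Q| = |zone P| − |zone P∩zone Q| = 14 − 6 = 8.00.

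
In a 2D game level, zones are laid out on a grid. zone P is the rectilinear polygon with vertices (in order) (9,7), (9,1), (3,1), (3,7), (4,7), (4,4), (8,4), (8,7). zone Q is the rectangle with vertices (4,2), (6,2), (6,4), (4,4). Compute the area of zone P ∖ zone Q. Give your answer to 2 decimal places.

20.00

|zone P| = 24, |zone P∩zone Q| = 4.
|zone P ∖ zone Q| = |zone P| − |zone P∩zone Q| = 24 − 4 = 20.00.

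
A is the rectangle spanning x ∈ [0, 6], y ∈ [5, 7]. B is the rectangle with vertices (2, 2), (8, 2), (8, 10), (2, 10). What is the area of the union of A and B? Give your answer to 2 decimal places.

52.00

By inclusion–exclusion:
Individual areas: |A| = 12, |B| = 48.
|A∩B|: x∈[2,6], y∈[5,7] → 4·2 = 8.
|A ∪ B| = 60 − 8 = 52.00.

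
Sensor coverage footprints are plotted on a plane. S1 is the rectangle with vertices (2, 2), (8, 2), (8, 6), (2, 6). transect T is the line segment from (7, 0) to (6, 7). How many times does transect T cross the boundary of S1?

2

The segment meets the boundary at (6.143,6), (6.714,2).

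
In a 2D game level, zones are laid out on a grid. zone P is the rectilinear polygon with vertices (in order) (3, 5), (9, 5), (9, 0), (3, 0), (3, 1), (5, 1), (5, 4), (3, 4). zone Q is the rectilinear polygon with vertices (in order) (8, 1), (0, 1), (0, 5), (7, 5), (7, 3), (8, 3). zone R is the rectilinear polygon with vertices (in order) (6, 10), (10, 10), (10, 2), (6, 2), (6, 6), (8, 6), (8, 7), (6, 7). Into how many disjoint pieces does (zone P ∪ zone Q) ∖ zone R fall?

1

(zone P ∪ zone Q) ∖ zone R is a single connected region.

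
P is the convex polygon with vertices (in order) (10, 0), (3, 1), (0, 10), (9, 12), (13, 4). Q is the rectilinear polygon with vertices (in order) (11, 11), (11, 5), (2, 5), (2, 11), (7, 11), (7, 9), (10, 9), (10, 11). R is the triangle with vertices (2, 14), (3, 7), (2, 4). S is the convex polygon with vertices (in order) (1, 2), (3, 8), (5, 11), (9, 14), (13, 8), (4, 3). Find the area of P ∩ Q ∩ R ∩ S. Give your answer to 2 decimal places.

0.78

The intersection is the polygon with vertices (3,7), (2.333,5), (2,5), (2.9,7.7).
By the shoelace formula its area is 0.78.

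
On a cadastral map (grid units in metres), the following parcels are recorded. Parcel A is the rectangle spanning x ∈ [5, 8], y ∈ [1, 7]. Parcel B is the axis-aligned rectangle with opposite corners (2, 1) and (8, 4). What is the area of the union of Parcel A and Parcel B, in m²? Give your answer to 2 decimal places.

27.00

By inclusion–exclusion:
Individual areas: |Parcel A| = 18, |Parcel B| = 18.
|Parcel A∩Parcel B|: x∈[5,8], y∈[1,4] → 3·3 = 9.
|Parcel A ∪ Parcel B| = 36 − 9 = 27.00.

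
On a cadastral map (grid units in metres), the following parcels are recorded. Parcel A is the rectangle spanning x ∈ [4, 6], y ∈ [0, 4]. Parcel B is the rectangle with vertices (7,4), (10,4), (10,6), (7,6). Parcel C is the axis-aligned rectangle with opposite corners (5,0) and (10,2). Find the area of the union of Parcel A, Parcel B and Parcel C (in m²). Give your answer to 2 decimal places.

By inclusion–exclusion:
Individual areas: |Parcel A| = 8, |Parcel B| = 6, |Parcel C| = 10.
|Parcel A∩Parcel B| = 0 (no overlap).
|Parcel A∩Parcel C|: x∈[5,6], y∈[0,2] → 1·2 = 2.
|Parcel B∩Parcel C| = 0 (no overlap).
|Parcel A∩Parcel B∩Parcel C| = 0.
|Parcel A ∪ Parcel B ∪ Parcel C| = 24 − 2 + 0 = 22.00.

22.00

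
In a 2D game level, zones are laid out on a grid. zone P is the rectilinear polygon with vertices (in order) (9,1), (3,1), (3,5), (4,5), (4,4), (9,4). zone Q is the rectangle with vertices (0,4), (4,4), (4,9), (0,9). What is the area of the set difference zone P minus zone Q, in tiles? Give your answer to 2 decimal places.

18.00

|zone P| = 19, |zone P∩zone Q| = 1.
|zone P ∖ zone Q| = |zone P| − |zone P∩zone Q| = 19 − 1 = 18.00.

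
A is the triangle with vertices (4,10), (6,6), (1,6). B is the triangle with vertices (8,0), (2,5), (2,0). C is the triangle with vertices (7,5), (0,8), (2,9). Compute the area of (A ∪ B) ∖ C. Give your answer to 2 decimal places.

21.54

|A ∪ B| = 25.
|(A ∪ B) ∩ C| = 3.4604.
|(A ∪ B) ∖ C| = 25 − 3.4604 = 21.54.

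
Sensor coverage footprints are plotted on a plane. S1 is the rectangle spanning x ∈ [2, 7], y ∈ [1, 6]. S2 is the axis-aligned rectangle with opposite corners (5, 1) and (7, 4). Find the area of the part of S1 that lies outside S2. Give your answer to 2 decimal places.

|S1∩S2|: x∈[5,7], y∈[1,4] → 2·3 = 6.
|S1| = 25.
|S1 ∖ S2| = |S1| − |S1∩S2| = 25 − 6 = 19.00.

19.00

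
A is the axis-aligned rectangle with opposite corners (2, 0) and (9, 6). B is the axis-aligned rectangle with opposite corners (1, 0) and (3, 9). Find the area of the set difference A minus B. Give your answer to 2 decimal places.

|A∩B|: x∈[2,3], y∈[0,6] → 1·6 = 6.
|A| = 42.
|A ∖ B| = |A| − |A∩B| = 42 − 6 = 36.00.

36.00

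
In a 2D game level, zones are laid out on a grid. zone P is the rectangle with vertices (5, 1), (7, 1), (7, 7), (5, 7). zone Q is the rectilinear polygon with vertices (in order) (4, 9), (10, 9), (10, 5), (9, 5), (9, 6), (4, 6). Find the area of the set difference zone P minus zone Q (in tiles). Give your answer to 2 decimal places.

10.00

|zone P| = 12, |zone P∩zone Q| = 2.
|zone P ∖ zone Q| = |zone P| − |zone P∩zone Q| = 12 − 2 = 10.00.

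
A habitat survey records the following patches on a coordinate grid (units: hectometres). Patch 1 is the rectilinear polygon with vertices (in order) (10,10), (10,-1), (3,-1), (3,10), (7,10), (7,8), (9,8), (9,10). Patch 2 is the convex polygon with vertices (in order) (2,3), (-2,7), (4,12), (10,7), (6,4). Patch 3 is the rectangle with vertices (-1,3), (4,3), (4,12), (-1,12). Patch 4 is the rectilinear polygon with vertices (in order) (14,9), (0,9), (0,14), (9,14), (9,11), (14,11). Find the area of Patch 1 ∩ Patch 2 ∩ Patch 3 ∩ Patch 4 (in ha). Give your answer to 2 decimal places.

1.00

The intersection is the polygon with vertices (4,9), (3,9), (3,10), (4,10).
By the shoelace formula its area is 1.00.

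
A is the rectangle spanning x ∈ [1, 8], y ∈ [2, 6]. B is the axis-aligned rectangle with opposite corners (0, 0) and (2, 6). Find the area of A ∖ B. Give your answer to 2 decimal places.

24.00

|A∩B|: x∈[1,2], y∈[2,6] → 1·4 = 4.
|A| = 28.
|A ∖ B| = |A| − |A∩B| = 28 − 4 = 24.00.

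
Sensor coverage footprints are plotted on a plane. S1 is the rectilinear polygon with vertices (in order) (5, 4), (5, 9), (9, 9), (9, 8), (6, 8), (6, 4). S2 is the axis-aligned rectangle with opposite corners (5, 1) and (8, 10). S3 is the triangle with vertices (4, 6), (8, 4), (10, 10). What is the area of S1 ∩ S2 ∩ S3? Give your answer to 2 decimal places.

2.08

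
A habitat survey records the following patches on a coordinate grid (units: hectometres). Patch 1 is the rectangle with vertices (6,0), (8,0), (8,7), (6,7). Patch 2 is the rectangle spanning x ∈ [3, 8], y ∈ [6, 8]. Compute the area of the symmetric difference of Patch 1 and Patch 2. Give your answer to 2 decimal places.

|Patch 1∩Patch 2|: x∈[6,8], y∈[6,7] → 2·1 = 2.
|Patch 1 △ Patch 2| = |Patch 1| + |Patch 2| − 2·|Patch 1∩Patch 2| = 14 + 10 − 4 = 20.00.

20.00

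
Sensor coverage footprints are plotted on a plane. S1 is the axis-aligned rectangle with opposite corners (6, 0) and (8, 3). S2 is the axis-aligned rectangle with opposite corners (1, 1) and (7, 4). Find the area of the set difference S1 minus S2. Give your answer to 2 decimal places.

|S1∩S2|: x∈[6,7], y∈[1,3] → 1·2 = 2.
|S1| = 6.
|S1 ∖ S2| = |S1| − |S1∩S2| = 6 − 2 = 4.00.

4.00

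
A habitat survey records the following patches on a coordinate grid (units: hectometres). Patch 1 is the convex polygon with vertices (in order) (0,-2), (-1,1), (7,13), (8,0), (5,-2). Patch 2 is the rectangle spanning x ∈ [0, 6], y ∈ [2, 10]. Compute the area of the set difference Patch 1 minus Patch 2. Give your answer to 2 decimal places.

46.75

|Patch 1| = 76, |Patch 1∩Patch 2| = 29.25.
|Patch 1 ∖ Patch 2| = |Patch 1| − |Patch 1∩Patch 2| = 76 − 29.25 = 46.75.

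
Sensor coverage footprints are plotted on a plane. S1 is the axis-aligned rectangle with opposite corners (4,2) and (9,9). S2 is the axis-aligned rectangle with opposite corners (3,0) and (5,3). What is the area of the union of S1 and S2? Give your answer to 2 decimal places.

By inclusion–exclusion:
Individual areas: |S1| = 35, |S2| = 6.
|S1∩S2|: x∈[4,5], y∈[2,3] → 1·1 = 1.
|S1 ∪ S2| = 41 − 1 = 40.00.

40.00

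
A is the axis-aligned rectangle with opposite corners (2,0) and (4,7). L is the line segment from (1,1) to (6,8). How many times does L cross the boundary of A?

The segment meets the boundary at (4,5.2), (2,2.4).

2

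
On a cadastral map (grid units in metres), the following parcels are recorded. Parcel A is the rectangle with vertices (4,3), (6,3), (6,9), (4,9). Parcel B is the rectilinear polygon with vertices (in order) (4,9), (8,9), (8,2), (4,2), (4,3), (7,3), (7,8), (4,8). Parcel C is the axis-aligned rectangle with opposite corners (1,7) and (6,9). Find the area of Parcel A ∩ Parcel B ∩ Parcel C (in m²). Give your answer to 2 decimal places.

2.00

The intersection is the polygon with vertices (4,8), (4,9), (6,9), (6,8).
By the shoelace formula its area is 2.00.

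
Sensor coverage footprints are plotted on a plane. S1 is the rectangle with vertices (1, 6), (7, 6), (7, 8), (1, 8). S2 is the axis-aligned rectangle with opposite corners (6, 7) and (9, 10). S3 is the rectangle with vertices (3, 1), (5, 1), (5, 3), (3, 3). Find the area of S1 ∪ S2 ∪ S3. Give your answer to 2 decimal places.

24.00

By inclusion–exclusion:
Individual areas: |S1| = 12, |S2| = 9, |S3| = 4.
|S1∩S2|: x∈[6,7], y∈[7,8] → 1·1 = 1.
|S1∩S3| = 0 (no overlap).
|S2∩S3| = 0 (no overlap).
|S1∩S2∩S3| = 0.
|S1 ∪ S2 ∪ S3| = 25 − 1 + 0 = 24.00.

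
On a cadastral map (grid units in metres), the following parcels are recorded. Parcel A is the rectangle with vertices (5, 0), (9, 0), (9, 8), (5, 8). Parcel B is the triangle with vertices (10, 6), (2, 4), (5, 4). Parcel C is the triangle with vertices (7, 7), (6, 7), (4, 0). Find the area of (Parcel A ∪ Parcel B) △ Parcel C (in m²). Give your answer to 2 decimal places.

30.87

|Parcel A ∪ Parcel B| = 33.2.
|(Parcel A ∪ Parcel B) ∩ Parcel C| = 2.9167.
|(Parcel A ∪ Parcel B) △ Parcel C| = 33.2 + 3.5 − 5.8333 = 30.87.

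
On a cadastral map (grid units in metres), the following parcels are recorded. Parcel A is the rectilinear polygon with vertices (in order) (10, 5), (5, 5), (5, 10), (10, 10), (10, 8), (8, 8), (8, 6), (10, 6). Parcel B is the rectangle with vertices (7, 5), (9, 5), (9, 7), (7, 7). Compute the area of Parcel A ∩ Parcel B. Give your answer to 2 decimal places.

3.00

The intersection is the polygon with vertices (7,5), (7,7), (8,7), (8,6), (9,6), (9,5).
By the shoelace formula its area is 3.00.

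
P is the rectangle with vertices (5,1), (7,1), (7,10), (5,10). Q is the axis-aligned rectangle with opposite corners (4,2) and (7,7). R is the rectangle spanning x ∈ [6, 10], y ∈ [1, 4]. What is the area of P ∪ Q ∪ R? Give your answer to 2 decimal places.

32.00

By inclusion–exclusion:
Individual areas: |P| = 18, |Q| = 15, |R| = 12.
|P∩Q|: x∈[5,7], y∈[2,7] → 2·5 = 10.
|P∩R|: x∈[6,7], y∈[1,4] → 1·3 = 3.
|Q∩R|: x∈[6,7], y∈[2,4] → 1·2 = 2.
|P∩Q∩R| = 2.
|P ∪ Q ∪ R| = 45 − 15 + 2 = 32.00.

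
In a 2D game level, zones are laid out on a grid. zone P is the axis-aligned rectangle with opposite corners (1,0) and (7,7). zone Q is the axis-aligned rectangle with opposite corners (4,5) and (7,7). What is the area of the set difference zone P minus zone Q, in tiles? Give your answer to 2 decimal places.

36.00

|zone P∩zone Q|: x∈[4,7], y∈[5,7] → 3·2 = 6.
|zone P| = 42.
|zone P ∖ zone Q| = |zone P| − |zone P∩zone Q| = 42 − 6 = 36.00.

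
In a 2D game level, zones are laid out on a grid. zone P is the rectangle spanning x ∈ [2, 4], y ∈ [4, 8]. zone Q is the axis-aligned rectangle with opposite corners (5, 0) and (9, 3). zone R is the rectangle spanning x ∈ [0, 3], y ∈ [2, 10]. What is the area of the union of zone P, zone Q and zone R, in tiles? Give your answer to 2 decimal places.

By inclusion–exclusion:
Individual areas: |zone P| = 8, |zone Q| = 12, |zone R| = 24.
|zone P∩zone Q| = 0 (no overlap).
|zone P∩zone R|: x∈[2,3], y∈[4,8] → 1·4 = 4.
|zone Q∩zone R| = 0 (no overlap).
|zone P∩zone Q∩zone R| = 0.
|zone P ∪ zone Q ∪ zone R| = 44 − 4 + 0 = 40.00.

40.00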